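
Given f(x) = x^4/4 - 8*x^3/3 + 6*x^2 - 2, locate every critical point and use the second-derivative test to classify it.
f'(x) = x*(x^2 - 8*x + 12)

Solve f'(x) = 0:
  Factor: x^3 - 8*x^2 + 12*x = x*(x - 6)*(x - 2) = 0.
  ⇒ x = 0, 2, 6

f''(x) = 3*x^2 - 16*x + 12
Second-derivative test at each critical point:
  f''(0) = 12 > 0 → local minimum
  f''(2) = -8 < 0 → local maximum
  f''(6) = 24 > 0 → local minimum

Critical points: x = 0 (local minimum); x = 2 (local maximum); x = 6 (local minimum)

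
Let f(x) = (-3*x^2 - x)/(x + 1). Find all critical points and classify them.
f'(x) = (-3*x^2 - 6*x - 1)/(x^2 + 2*x + 1)

Solve f'(x) = 0:
  f'(x) = -(3*x^2 + 6*x + 1)/(x + 1)^2; the denominator is positive wherever f is defined, so f'(x) = 0 ⇔ -3*x^2 - 6*x - 1 = 0.
  3*x^2 + 6*x + 1 = 0 has no rational roots; quadratic formula: x = (-6 ± √24)/6.
  ⇒ x = -1 - sqrt(6)/3 ≈ -1.8165, -1 + sqrt(6)/3 ≈ -0.1835

f''(x) = -4/(x^3 + 3*x^2 + 3*x + 1)
Second-derivative test at each critical point:
  f''(-1.8165) = 7.3485 > 0 → local minimum
  f''(-0.1835) = -7.3485 < 0 → local maximum

Critical points: x = -1 - sqrt(6)/3 ≈ -1.8165 (local minimum); x = -1 + sqrt(6)/3 ≈ -0.1835 (local maximum)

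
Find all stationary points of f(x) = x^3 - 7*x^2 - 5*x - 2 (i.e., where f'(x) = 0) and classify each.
f'(x) = 3*x^2 - 14*x - 5

Solve f'(x) = 0:
  Factor: 3*x^2 - 14*x - 5 = (x - 5)*(3*x + 1) = 0.
  ⇒ x = -1/3, 5

f''(x) = 6*x - 14
Second-derivative test at each critical point:
  f''(-1/3) = -16 < 0 → local maximum
  f''(5) = 16 > 0 → local minimum

Critical points: x = -1/3 (local maximum); x = 5 (local minimum)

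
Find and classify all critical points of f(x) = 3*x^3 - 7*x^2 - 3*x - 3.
f'(x) = 9*x^2 - 14*x - 3

Solve f'(x) = 0:
  9*x^2 - 14*x - 3 = 0 has no rational roots; quadratic formula: x = (14 ± √304)/18.
  ⇒ x = 7/9 - 2*sqrt(19)/9 ≈ -0.1909, 7/9 + 2*sqrt(19)/9 ≈ 1.7464

f''(x) = 18*x - 14
Second-derivative test at each critical point:
  f''(-0.1909) = -17.4356 < 0 → local maximum
  f''(1.7464) = 17.4356 > 0 → local minimum

Critical points: x = 7/9 - 2*sqrt(19)/9 ≈ -0.1909 (local maximum); x = 7/9 + 2*sqrt(19)/9 ≈ 1.7464 (local minimum)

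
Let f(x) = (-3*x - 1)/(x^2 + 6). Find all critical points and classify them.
f'(x) = (3*x^2 + 2*x - 18)/(x^4 + 12*x^2 + 36)

Solve f'(x) = 0:
  f'(x) = (3*x^2 + 2*x - 18)/(x^2 + 6)^2; the denominator is positive wherever f is defined, so f'(x) = 0 ⇔ 3*x^2 + 2*x - 18 = 0.
  3*x^2 + 2*x - 18 = 0 has no rational roots; quadratic formula: x = (-2 ± √220)/6.
  ⇒ x = -sqrt(55)/3 - 1/3 ≈ -2.8054, -1/3 + sqrt(55)/3 ≈ 2.1387

f''(x) = 2*(-4*x^2*(3*x + 1) + (9*x + 1)*(x^2 + 6))/(x^2 + 6)^3
Second-derivative test at each critical point:
  f''(-2.8054) = -0.0771 < 0 → local maximum
  f''(2.1387) = 0.1327 > 0 → local minimum

Critical points: x = -sqrt(55)/3 - 1/3 ≈ -2.8054 (local maximum); x = -1/3 + sqrt(55)/3 ≈ 2.1387 (local minimum)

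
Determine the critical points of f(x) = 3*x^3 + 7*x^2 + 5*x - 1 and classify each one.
f'(x) = 9*x^2 + 14*x + 5

Solve f'(x) = 0:
  Factor: 9*x^2 + 14*x + 5 = (x + 1)*(9*x + 5) = 0.
  ⇒ x = -1, -5/9

f''(x) = 18*x + 14
Second-derivative test at each critical point:
  f''(-1) = -4 < 0 → local maximum
  f''(-5/9) = 4 > 0 → local minimum

Critical points: x = -1 (local maximum); x = -5/9 (local minimum)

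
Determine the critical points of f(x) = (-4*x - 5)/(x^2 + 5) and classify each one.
f'(x) = 2*(2*x^2 + 5*x - 10)/(x^4 + 10*x^2 + 25)

Solve f'(x) = 0:
  f'(x) = 2*(2*x^2 + 5*x - 10)/(x^2 + 5)^2; the denominator is positive wherever f is defined, so f'(x) = 0 ⇔ 4*x^2 + 10*x - 20 = 0.
  Factor: 4*x^2 + 10*x - 20 = 2*(2*x^2 + 5*x - 10); 2*x^2 + 5*x - 10 = 0 has no rational roots; quadratic formula: x = (-5 ± √105)/4.
  ⇒ x = -sqrt(105)/4 - 5/4 ≈ -3.8117, -5/4 + sqrt(105)/4 ≈ 1.3117

f''(x) = 2*(-4*x^2*(4*x + 5) + (12*x + 5)*(x^2 + 5))/(x^2 + 5)^3
Second-derivative test at each critical point:
  f''(-3.8117) = -0.0537 < 0 → local maximum
  f''(1.3117) = 0.4537 > 0 → local minimum

Critical points: x = -sqrt(105)/4 - 5/4 ≈ -3.8117 (local maximum); x = -5/4 + sqrt(105)/4 ≈ 1.3117 (local minimum)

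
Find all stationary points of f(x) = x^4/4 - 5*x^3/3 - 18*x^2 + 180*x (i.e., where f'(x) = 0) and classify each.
f'(x) = x^3 - 5*x^2 - 36*x + 180

Solve f'(x) = 0:
  Factor: x^3 - 5*x^2 - 36*x + 180 = (x - 6)*(x - 5)*(x + 6) = 0.
  ⇒ x = -6, 5, 6

f''(x) = 3*x^2 - 10*x - 36
Second-derivative test at each critical point:
  f''(-6) = 132 > 0 → local minimum
  f''(5) = -11 < 0 → local maximum
  f''(6) = 12 > 0 → local minimum

Critical points: x = -6 (local minimum); x = 5 (local maximum); x = 6 (local minimum)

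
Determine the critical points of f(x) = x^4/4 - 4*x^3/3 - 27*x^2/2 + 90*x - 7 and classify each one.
f'(x) = x^3 - 4*x^2 - 27*x + 90

Solve f'(x) = 0:
  Factor: x^3 - 4*x^2 - 27*x + 90 = (x - 6)*(x - 3)*(x + 5) = 0.
  ⇒ x = -5, 3, 6

f''(x) = 3*x^2 - 8*x - 27
Second-derivative test at each critical point:
  f''(-5) = 88 > 0 → local minimum
  f''(3) = -24 < 0 → local maximum
  f''(6) = 33 > 0 → local minimum

Critical points: x = -5 (local minimum); x = 3 (local maximum); x = 6 (local minimum)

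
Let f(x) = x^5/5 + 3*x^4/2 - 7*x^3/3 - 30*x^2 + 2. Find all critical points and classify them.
f'(x) = x*(x^3 + 6*x^2 - 7*x - 60)

Solve f'(x) = 0:
  Factor: x^4 + 6*x^3 - 7*x^2 - 60*x = x*(x - 3)*(x + 4)*(x + 5) = 0.
  ⇒ x = -5, -4, 0, 3

f''(x) = 4*x^3 + 18*x^2 - 14*x - 60
Second-derivative test at each critical point:
  f''(-5) = -40 < 0 → local maximum
  f''(-4) = 28 > 0 → local minimum
  f''(0) = -60 < 0 → local maximum
  f''(3) = 168 > 0 → local minimum

Critical points: x = -5 (local maximum); x = -4 (local minimum); x = 0 (local maximum); x = 3 (local minimum)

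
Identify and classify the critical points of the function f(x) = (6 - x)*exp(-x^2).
f'(x) = (2*x*(x - 6) - 1)*exp(-x^2)

Solve f'(x) = 0:
  f'(x) = (2*x^2 - 12*x - 1)·exp(-x^2) and exp(-x^2) > 0 for every x, so f'(x) = 0 ⇔ 2*x^2 - 12*x - 1 = 0.
  2*x^2 - 12*x - 1 = 0 has no rational roots; quadratic formula: x = (12 ± √152)/4.
  ⇒ x = 3 - sqrt(38)/2 ≈ -0.0822, 3 + sqrt(38)/2 ≈ 6.0822

f''(x) = 2*(2*x^2*(6 - x) + 3*x - 6)*exp(-x^2)
Second-derivative test at each critical point:
  f''(-0.0822) = -12.2458 < 0 → local maximum
  f''(6.0822) = 1.059e-15 > 0 → local minimum

Critical points: x = 3 - sqrt(38)/2 ≈ -0.0822 (local maximum); x = 3 + sqrt(38)/2 ≈ 6.0822 (local minimum)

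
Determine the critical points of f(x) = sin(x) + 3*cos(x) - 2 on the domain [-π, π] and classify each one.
f'(x) = -3*sin(x) + cos(x)

Solve f'(x) = 0 on [-π, π]:
  f'(x) = 0 ⇔ cos(x) = 3*sin(x) ⇔ tan(x) = 1/3, i.e. x = arctan(1/3) + nπ; keep the solutions lying in [-π, π].
  ⇒ x = -pi + atan(1/3) ≈ -2.8198, atan(1/3) ≈ 0.3218

f''(x) = -sin(x) - 3*cos(x)
Second-derivative test at each critical point:
  f''(-2.8198) = 3.1623 > 0 → local minimum
  f''(0.3218) = -3.1623 < 0 → local maximum

Critical points: x = -pi + atan(1/3) ≈ -2.8198 (local minimum); x = atan(1/3) ≈ 0.3218 (local maximum)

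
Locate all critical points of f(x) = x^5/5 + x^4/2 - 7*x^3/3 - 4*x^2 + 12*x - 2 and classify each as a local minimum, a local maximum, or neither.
f'(x) = x^4 + 2*x^3 - 7*x^2 - 8*x + 12

Solve f'(x) = 0:
  Factor: x^4 + 2*x^3 - 7*x^2 - 8*x + 12 = (x - 2)*(x - 1)*(x + 2)*(x + 3) = 0.
  ⇒ x = -3, -2, 1, 2

f''(x) = 4*x^3 + 6*x^2 - 14*x - 8
Second-derivative test at each critical point:
  f''(-3) = -20 < 0 → local maximum
  f''(-2) = 12 > 0 → local minimum
  f''(1) = -12 < 0 → local maximum
  f''(2) = 20 > 0 → local minimum

Critical points: x = -3 (local maximum); x = -2 (local minimum); x = 1 (local maximum); x = 2 (local minimum)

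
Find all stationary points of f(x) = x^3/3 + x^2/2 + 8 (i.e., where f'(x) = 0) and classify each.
f'(x) = x*(x + 1)

Solve f'(x) = 0:
  Factor: x^2 + x = x*(x + 1) = 0.
  ⇒ x = -1, 0

f''(x) = 2*x + 1
Second-derivative test at each critical point:
  f''(-1) = -1 < 0 → local maximum
  f''(0) = 1 > 0 → local minimum

Critical points: x = -1 (local maximum); x = 0 (local minimum)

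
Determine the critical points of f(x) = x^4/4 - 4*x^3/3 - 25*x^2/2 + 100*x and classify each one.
f'(x) = x^3 - 4*x^2 - 25*x + 100

Solve f'(x) = 0:
  Factor: x^3 - 4*x^2 - 25*x + 100 = (x - 5)*(x - 4)*(x + 5) = 0.
  ⇒ x = -5, 4, 5

f''(x) = 3*x^2 - 8*x - 25
Second-derivative test at each critical point:
  f''(-5) = 90 > 0 → local minimum
  f''(4) = -9 < 0 → local maximum
  f''(5) = 10 > 0 → local minimum

Critical points: x = -5 (local minimum); x = 4 (local maximum); x = 5 (local minimum)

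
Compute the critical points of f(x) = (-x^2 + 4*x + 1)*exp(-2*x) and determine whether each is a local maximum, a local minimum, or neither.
f'(x) = 2*(x^2 - 5*x + 1)*exp(-2*x)

Solve f'(x) = 0:
  f'(x) = (2*x^2 - 10*x + 2)·exp(-2*x) and exp(-2*x) > 0 for every x, so f'(x) = 0 ⇔ 2*x^2 - 10*x + 2 = 0.
  Factor: 2*x^2 - 10*x + 2 = 2*(x^2 - 5*x + 1); x^2 - 5*x + 1 = 0 has no rational roots; quadratic formula: x = (5 ± √21)/2.
  ⇒ x = 5/2 - sqrt(21)/2 ≈ 0.2087, sqrt(21)/2 + 5/2 ≈ 4.7913

f''(x) = 2*(-2*x^2 + 12*x - 7)*exp(-2*x)
Second-derivative test at each critical point:
  f''(0.2087) = -6.0375 < 0 → local maximum
  f''(4.7913) = 0.0006 > 0 → local minimum

Critical points: x = 5/2 - sqrt(21)/2 ≈ 0.2087 (local maximum); x = sqrt(21)/2 + 5/2 ≈ 4.7913 (local minimum)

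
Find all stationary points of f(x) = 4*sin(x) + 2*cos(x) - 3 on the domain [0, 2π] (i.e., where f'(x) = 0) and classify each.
f'(x) = -2*sin(x) + 4*cos(x)

Solve f'(x) = 0 on [0, 2π]:
  f'(x) = 0 ⇔ 4*cos(x) = 2*sin(x) ⇔ tan(x) = 2, i.e. x = arctan(2) + nπ; keep the solutions lying in [0, 2π].
  ⇒ x = atan(2) ≈ 1.1071, atan(2) + pi ≈ 4.2487

f''(x) = -4*sin(x) - 2*cos(x)
Second-derivative test at each critical point:
  f''(1.1071) = -4.4721 < 0 → local maximum
  f''(4.2487) = 4.4721 > 0 → local minimum

Critical points: x = atan(2) ≈ 1.1071 (local maximum); x = atan(2) + pi ≈ 4.2487 (local minimum)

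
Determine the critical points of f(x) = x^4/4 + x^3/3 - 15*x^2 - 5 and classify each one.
f'(x) = x*(x^2 + x - 30)

Solve f'(x) = 0:
  Factor: x^3 + x^2 - 30*x = x*(x - 5)*(x + 6) = 0.
  ⇒ x = -6, 0, 5

f''(x) = 3*x^2 + 2*x - 30
Second-derivative test at each critical point:
  f''(-6) = 66 > 0 → local minimum
  f''(0) = -30 < 0 → local maximum
  f''(5) = 55 > 0 → local minimum

Critical points: x = -6 (local minimum); x = 0 (local maximum); x = 5 (local minimum)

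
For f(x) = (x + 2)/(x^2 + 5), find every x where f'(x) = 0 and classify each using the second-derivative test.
f'(x) = (x^2 - 2*x*(x + 2) + 5)/(x^2 + 5)^2

Solve f'(x) = 0:
  f'(x) = -(x - 1)*(x + 5)/(x^2 + 5)^2; the denominator is positive wherever f is defined, so f'(x) = 0 ⇔ -x^2 - 4*x + 5 = 0.
  Factor: -x^2 - 4*x + 5 = -(x - 1)*(x + 5) = 0.
  ⇒ x = -5, 1

f''(x) = 2*(4*x^2*(x + 2) - (3*x + 2)*(x^2 + 5))/(x^2 + 5)^3
Second-derivative test at each critical point:
  f''(-5) = 1/150 > 0 → local minimum
  f''(1) = -1/6 < 0 → local maximum

Critical points: x = -5 (local minimum); x = 1 (local maximum)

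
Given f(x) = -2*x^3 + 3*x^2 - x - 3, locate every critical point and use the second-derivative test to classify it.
f'(x) = -6*x^2 + 6*x - 1

Solve f'(x) = 0:
  6*x^2 - 6*x + 1 = 0 has no rational roots; quadratic formula: x = (6 ± √12)/12.
  ⇒ x = 1/2 - sqrt(3)/6 ≈ 0.2113, sqrt(3)/6 + 1/2 ≈ 0.7887

f''(x) = 6 - 12*x
Second-derivative test at each critical point:
  f''(0.2113) = 3.4641 > 0 → local minimum
  f''(0.7887) = -3.4641 < 0 → local maximum

Critical points: x = 1/2 - sqrt(3)/6 ≈ 0.2113 (local minimum); x = sqrt(3)/6 + 1/2 ≈ 0.7887 (local maximum)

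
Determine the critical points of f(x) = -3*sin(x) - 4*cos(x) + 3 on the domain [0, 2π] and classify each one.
f'(x) = 4*sin(x) - 3*cos(x)

Solve f'(x) = 0 on [0, 2π]:
  f'(x) = 0 ⇔ -3*cos(x) = -4*sin(x) ⇔ tan(x) = 3/4, i.e. x = arctan(3/4) + nπ; keep the solutions lying in [0, 2π].
  ⇒ x = atan(3/4) ≈ 0.6435, atan(3/4) + pi ≈ 3.7851

f''(x) = 3*sin(x) + 4*cos(x)
Second-derivative test at each critical point:
  f''(0.6435) = 5 > 0 → local minimum
  f''(3.7851) = -5 < 0 → local maximum

Critical points: x = atan(3/4) ≈ 0.6435 (local minimum); x = atan(3/4) + pi ≈ 3.7851 (local maximum)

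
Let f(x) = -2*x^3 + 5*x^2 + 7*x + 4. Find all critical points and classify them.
f'(x) = -6*x^2 + 10*x + 7

Solve f'(x) = 0:
  6*x^2 - 10*x - 7 = 0 has no rational roots; quadratic formula: x = (10 ± √268)/12.
  ⇒ x = 5/6 - sqrt(67)/6 ≈ -0.5309, 5/6 + sqrt(67)/6 ≈ 2.1976

f''(x) = 10 - 12*x
Second-derivative test at each critical point:
  f''(-0.5309) = 16.3707 > 0 → local minimum
  f''(2.1976) = -16.3707 < 0 → local maximum

Critical points: x = 5/6 - sqrt(67)/6 ≈ -0.5309 (local minimum); x = 5/6 + sqrt(67)/6 ≈ 2.1976 (local maximum)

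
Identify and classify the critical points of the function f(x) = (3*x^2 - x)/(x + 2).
f'(x) = (3*x^2 + 12*x - 2)/(x^2 + 4*x + 4)

Solve f'(x) = 0:
  f'(x) = (3*x^2 + 12*x - 2)/(x + 2)^2; the denominator is positive wherever f is defined, so f'(x) = 0 ⇔ 3*x^2 + 12*x - 2 = 0.
  3*x^2 + 12*x - 2 = 0 has no rational roots; quadratic formula: x = (-12 ± √168)/6.
  ⇒ x = -sqrt(42)/3 - 2 ≈ -4.1602, -2 + sqrt(42)/3 ≈ 0.1602

f''(x) = 28/(x^3 + 6*x^2 + 12*x + 8)
Second-derivative test at each critical point:
  f''(-4.1602) = -2.7775 < 0 → local maximum
  f''(0.1602) = 2.7775 > 0 → local minimum

Critical points: x = -sqrt(42)/3 - 2 ≈ -4.1602 (local maximum); x = -2 + sqrt(42)/3 ≈ 0.1602 (local minimum)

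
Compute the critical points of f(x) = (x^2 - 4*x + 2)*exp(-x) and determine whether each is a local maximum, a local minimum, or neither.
f'(x) = (-x^2 + 6*x - 6)*exp(-x)

Solve f'(x) = 0:
  f'(x) = (-x^2 + 6*x - 6)·exp(-x) and exp(-x) > 0 for every x, so f'(x) = 0 ⇔ -x^2 + 6*x - 6 = 0.
  x^2 - 6*x + 6 = 0 has no rational roots; quadratic formula: x = (6 ± √12)/2.
  ⇒ x = 3 - sqrt(3) ≈ 1.2679, sqrt(3) + 3 ≈ 4.7321

f''(x) = (x^2 - 8*x + 12)*exp(-x)
Second-derivative test at each critical point:
  f''(1.2679) = 0.9748 > 0 → local minimum
  f''(4.7321) = -0.0305 < 0 → local maximum

Critical points: x = 3 - sqrt(3) ≈ 1.2679 (local minimum); x = sqrt(3) + 3 ≈ 4.7321 (local maximum)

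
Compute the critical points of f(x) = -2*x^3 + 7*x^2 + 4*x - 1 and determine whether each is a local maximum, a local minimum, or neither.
f'(x) = -6*x^2 + 14*x + 4

Solve f'(x) = 0:
  Factor: -6*x^2 + 14*x + 4 = -2*(3*x^2 - 7*x - 2); 3*x^2 - 7*x - 2 = 0 has no rational roots; quadratic formula: x = (7 ± √73)/6.
  ⇒ x = 7/6 - sqrt(73)/6 ≈ -0.2573, 7/6 + sqrt(73)/6 ≈ 2.5907

f''(x) = 14 - 12*x
Second-derivative test at each critical point:
  f''(-0.2573) = 17.0880 > 0 → local minimum
  f''(2.5907) = -17.0880 < 0 → local maximum

Critical points: x = 7/6 - sqrt(73)/6 ≈ -0.2573 (local minimum); x = 7/6 + sqrt(73)/6 ≈ 2.5907 (local maximum)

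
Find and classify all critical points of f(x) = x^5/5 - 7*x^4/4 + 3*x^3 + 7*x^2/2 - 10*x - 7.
f'(x) = x^4 - 7*x^3 + 9*x^2 + 7*x - 10

Solve f'(x) = 0:
  Factor: x^4 - 7*x^3 + 9*x^2 + 7*x - 10 = (x - 5)*(x - 2)*(x - 1)*(x + 1) = 0.
  ⇒ x = -1, 1, 2, 5

f''(x) = 4*x^3 - 21*x^2 + 18*x + 7
Second-derivative test at each critical point:
  f''(-1) = -36 < 0 → local maximum
  f''(1) = 8 > 0 → local minimum
  f''(2) = -9 < 0 → local maximum
  f''(5) = 72 > 0 → local minimum

Critical points: x = -1 (local maximum); x = 1 (local minimum); x = 2 (local maximum); x = 5 (local minimum)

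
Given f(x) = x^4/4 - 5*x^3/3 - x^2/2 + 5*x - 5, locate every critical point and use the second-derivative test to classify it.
f'(x) = x^3 - 5*x^2 - x + 5

Solve f'(x) = 0:
  Factor: x^3 - 5*x^2 - x + 5 = (x - 5)*(x - 1)*(x + 1) = 0.
  ⇒ x = -1, 1, 5

f''(x) = 3*x^2 - 10*x - 1
Second-derivative test at each critical point:
  f''(-1) = 12 > 0 → local minimum
  f''(1) = -8 < 0 → local maximum
  f''(5) = 24 > 0 → local minimum

Critical points: x = -1 (local minimum); x = 1 (local maximum); x = 5 (local minimum)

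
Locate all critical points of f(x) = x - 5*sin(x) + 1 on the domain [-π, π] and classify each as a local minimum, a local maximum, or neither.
f'(x) = 1 - 5*cos(x)

Solve f'(x) = 0 on [-π, π]:
  f'(x) = 0 ⇔ cos(x) = 1/5, i.e. x = ±arccos(1/5) + 2nπ; keep the solutions lying in [-π, π].
  ⇒ x = -acos(1/5) ≈ -1.3694, acos(1/5) ≈ 1.3694

f''(x) = 5*sin(x)
Second-derivative test at each critical point:
  f''(-1.3694) = -4.8990 < 0 → local maximum
  f''(1.3694) = 4.8990 > 0 → local minimum

Critical points: x = -acos(1/5) ≈ -1.3694 (local maximum); x = acos(1/5) ≈ 1.3694 (local minimum)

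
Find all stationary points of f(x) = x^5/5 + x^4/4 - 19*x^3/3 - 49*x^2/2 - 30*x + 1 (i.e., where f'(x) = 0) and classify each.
f'(x) = x^4 + x^3 - 19*x^2 - 49*x - 30

Solve f'(x) = 0:
  Factor: x^4 + x^3 - 19*x^2 - 49*x - 30 = (x - 5)*(x + 1)*(x + 2)*(x + 3) = 0.
  ⇒ x = -3, -2, -1, 5

f''(x) = 4*x^3 + 3*x^2 - 38*x - 49
Second-derivative test at each critical point:
  f''(-3) = -16 < 0 → local maximum
  f''(-2) = 7 > 0 → local minimum
  f''(-1) = -12 < 0 → local maximum
  f''(5) = 336 > 0 → local minimum

Critical points: x = -3 (local maximum); x = -2 (local minimum); x = -1 (local maximum); x = 5 (local minimum)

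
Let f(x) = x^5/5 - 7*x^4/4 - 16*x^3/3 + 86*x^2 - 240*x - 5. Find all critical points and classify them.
f'(x) = x^4 - 7*x^3 - 16*x^2 + 172*x - 240

Solve f'(x) = 0:
  Factor: x^4 - 7*x^3 - 16*x^2 + 172*x - 240 = (x - 6)*(x - 4)*(x - 2)*(x + 5) = 0.
  ⇒ x = -5, 2, 4, 6

f''(x) = 4*x^3 - 21*x^2 - 32*x + 172
Second-derivative test at each critical point:
  f''(-5) = -693 < 0 → local maximum
  f''(2) = 56 > 0 → local minimum
  f''(4) = -36 < 0 → local maximum
  f''(6) = 88 > 0 → local minimum

Critical points: x = -5 (local maximum); x = 2 (local minimum); x = 4 (local maximum); x = 6 (local minimum)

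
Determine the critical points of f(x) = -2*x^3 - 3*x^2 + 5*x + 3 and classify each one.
f'(x) = -6*x^2 - 6*x + 5

Solve f'(x) = 0:
  6*x^2 + 6*x - 5 = 0 has no rational roots; quadratic formula: x = (-6 ± √156)/12.
  ⇒ x = -sqrt(39)/6 - 1/2 ≈ -1.5408, -1/2 + sqrt(39)/6 ≈ 0.5408

f''(x) = -12*x - 6
Second-derivative test at each critical point:
  f''(-1.5408) = 12.4900 > 0 → local minimum
  f''(0.5408) = -12.4900 < 0 → local maximum

Critical points: x = -sqrt(39)/6 - 1/2 ≈ -1.5408 (local minimum); x = -1/2 + sqrt(39)/6 ≈ 0.5408 (local maximum)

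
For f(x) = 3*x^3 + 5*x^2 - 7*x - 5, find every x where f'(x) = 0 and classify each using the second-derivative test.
f'(x) = 9*x^2 + 10*x - 7

Solve f'(x) = 0:
  9*x^2 + 10*x - 7 = 0 has no rational roots; quadratic formula: x = (-10 ± √352)/18.
  ⇒ x = -2*sqrt(22)/9 - 5/9 ≈ -1.5979, -5/9 + 2*sqrt(22)/9 ≈ 0.4868

f''(x) = 18*x + 10
Second-derivative test at each critical point:
  f''(-1.5979) = -18.7617 < 0 → local maximum
  f''(0.4868) = 18.7617 > 0 → local minimum

Critical points: x = -2*sqrt(22)/9 - 5/9 ≈ -1.5979 (local maximum); x = -5/9 + 2*sqrt(22)/9 ≈ 0.4868 (local minimum)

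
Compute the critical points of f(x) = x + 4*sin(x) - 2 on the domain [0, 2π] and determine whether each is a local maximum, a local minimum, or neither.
f'(x) = 4*cos(x) + 1

Solve f'(x) = 0 on [0, 2π]:
  f'(x) = 0 ⇔ cos(x) = -1/4, i.e. x = ±arccos(-1/4) + 2nπ; keep the solutions lying in [0, 2π].
  ⇒ x = acos(-1/4) ≈ 1.8235, -acos(-1/4) + 2*pi ≈ 4.4597

f''(x) = -4*sin(x)
Second-derivative test at each critical point:
  f''(1.8235) = -3.8730 < 0 → local maximum
  f''(4.4597) = 3.8730 > 0 → local minimum

Critical points: x = acos(-1/4) ≈ 1.8235 (local maximum); x = -acos(-1/4) + 2*pi ≈ 4.4597 (local minimum)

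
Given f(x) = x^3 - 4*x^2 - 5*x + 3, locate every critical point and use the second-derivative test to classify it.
f'(x) = 3*x^2 - 8*x - 5

Solve f'(x) = 0:
  3*x^2 - 8*x - 5 = 0 has no rational roots; quadratic formula: x = (8 ± √124)/6.
  ⇒ x = 4/3 - sqrt(31)/3 ≈ -0.5226, 4/3 + sqrt(31)/3 ≈ 3.1893

f''(x) = 6*x - 8
Second-derivative test at each critical point:
  f''(-0.5226) = -11.1355 < 0 → local maximum
  f''(3.1893) = 11.1355 > 0 → local minimum

Critical points: x = 4/3 - sqrt(31)/3 ≈ -0.5226 (local maximum); x = 4/3 + sqrt(31)/3 ≈ 3.1893 (local minimum)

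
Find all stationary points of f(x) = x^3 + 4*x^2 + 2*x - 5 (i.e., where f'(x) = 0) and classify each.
f'(x) = 3*x^2 + 8*x + 2

Solve f'(x) = 0:
  3*x^2 + 8*x + 2 = 0 has no rational roots; quadratic formula: x = (-8 ± √40)/6.
  ⇒ x = -4/3 - sqrt(10)/3 ≈ -2.3874, -4/3 + sqrt(10)/3 ≈ -0.2792

f''(x) = 6*x + 8
Second-derivative test at each critical point:
  f''(-2.3874) = -6.3246 < 0 → local maximum
  f''(-0.2792) = 6.3246 > 0 → local minimum

Critical points: x = -4/3 - sqrt(10)/3 ≈ -2.3874 (local maximum); x = -4/3 + sqrt(10)/3 ≈ -0.2792 (local minimum)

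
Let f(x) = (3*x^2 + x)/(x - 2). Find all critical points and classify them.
f'(x) = (3*x^2 - 12*x - 2)/(x^2 - 4*x + 4)

Solve f'(x) = 0:
  f'(x) = (3*x^2 - 12*x - 2)/(x - 2)^2; the denominator is positive wherever f is defined, so f'(x) = 0 ⇔ 3*x^2 - 12*x - 2 = 0.
  3*x^2 - 12*x - 2 = 0 has no rational roots; quadratic formula: x = (12 ± √168)/6.
  ⇒ x = 2 - sqrt(42)/3 ≈ -0.1602, 2 + sqrt(42)/3 ≈ 4.1602

f''(x) = 28/(x^3 - 6*x^2 + 12*x - 8)
Second-derivative test at each critical point:
  f''(-0.1602) = -2.7775 < 0 → local maximum
  f''(4.1602) = 2.7775 > 0 → local minimum

Critical points: x = 2 - sqrt(42)/3 ≈ -0.1602 (local maximum); x = 2 + sqrt(42)/3 ≈ 4.1602 (local minimum)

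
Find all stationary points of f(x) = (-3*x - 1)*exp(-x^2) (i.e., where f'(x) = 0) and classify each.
f'(x) = (2*x*(3*x + 1) - 3)*exp(-x^2)

Solve f'(x) = 0:
  f'(x) = (6*x^2 + 2*x - 3)·exp(-x^2) and exp(-x^2) > 0 for every x, so f'(x) = 0 ⇔ 6*x^2 + 2*x - 3 = 0.
  6*x^2 + 2*x - 3 = 0 has no rational roots; quadratic formula: x = (-2 ± √76)/12.
  ⇒ x = -sqrt(19)/6 - 1/6 ≈ -0.8931, -1/6 + sqrt(19)/6 ≈ 0.5598

f''(x) = 2*(-6*x^3 - 2*x^2 + 9*x + 1)*exp(-x^2)
Second-derivative test at each critical point:
  f''(-0.8931) = -3.9261 < 0 → local maximum
  f''(0.5598) = 6.3724 > 0 → local minimum

Critical points: x = -sqrt(19)/6 - 1/6 ≈ -0.8931 (local maximum); x = -1/6 + sqrt(19)/6 ≈ 0.5598 (local minimum)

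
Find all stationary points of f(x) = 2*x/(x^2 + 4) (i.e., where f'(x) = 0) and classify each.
f'(x) = 2*(4 - x^2)/(x^4 + 8*x^2 + 16)

Solve f'(x) = 0:
  f'(x) = -2*(x - 2)*(x + 2)/(x^2 + 4)^2; the denominator is positive wherever f is defined, so f'(x) = 0 ⇔ 8 - 2*x^2 = 0.
  Factor: 8 - 2*x^2 = -2*(x - 2)*(x + 2) = 0.
  ⇒ x = -2, 2

f''(x) = 4*x*(x^2 - 12)/(x^2 + 4)^3
Second-derivative test at each critical point:
  f''(-2) = 1/8 > 0 → local minimum
  f''(2) = -1/8 < 0 → local maximum

Critical points: x = -2 (local minimum); x = 2 (local maximum)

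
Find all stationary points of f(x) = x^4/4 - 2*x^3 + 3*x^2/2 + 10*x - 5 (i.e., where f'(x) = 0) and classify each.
f'(x) = x^3 - 6*x^2 + 3*x + 10

Solve f'(x) = 0:
  Factor: x^3 - 6*x^2 + 3*x + 10 = (x - 5)*(x - 2)*(x + 1) = 0.
  ⇒ x = -1, 2, 5

f''(x) = 3*x^2 - 12*x + 3
Second-derivative test at each critical point:
  f''(-1) = 18 > 0 → local minimum
  f''(2) = -9 < 0 → local maximum
  f''(5) = 18 > 0 → local minimum

Critical points: x = -1 (local minimum); x = 2 (local maximum); x = 5 (local minimum)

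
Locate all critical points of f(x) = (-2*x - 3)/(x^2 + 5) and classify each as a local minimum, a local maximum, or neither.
f'(x) = 2*(x^2 + 3*x - 5)/(x^4 + 10*x^2 + 25)

Solve f'(x) = 0:
  f'(x) = 2*(x^2 + 3*x - 5)/(x^2 + 5)^2; the denominator is positive wherever f is defined, so f'(x) = 0 ⇔ 2*x^2 + 6*x - 10 = 0.
  Factor: 2*x^2 + 6*x - 10 = 2*(x^2 + 3*x - 5); x^2 + 3*x - 5 = 0 has no rational roots; quadratic formula: x = (-3 ± √29)/2.
  ⇒ x = -sqrt(29)/2 - 3/2 ≈ -4.1926, -3/2 + sqrt(29)/2 ≈ 1.1926

f''(x) = 2*(-4*x^2*(2*x + 3) + 3*(2*x + 1)*(x^2 + 5))/(x^2 + 5)^3
Second-derivative test at each critical point:
  f''(-4.1926) = -0.0211 < 0 → local maximum
  f''(1.1926) = 0.2611 > 0 → local minimum

Critical points: x = -sqrt(29)/2 - 3/2 ≈ -4.1926 (local maximum); x = -3/2 + sqrt(29)/2 ≈ 1.1926 (local minimum)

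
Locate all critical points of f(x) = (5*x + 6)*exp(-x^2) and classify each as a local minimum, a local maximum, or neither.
f'(x) = (-2*x*(5*x + 6) + 5)*exp(-x^2)

Solve f'(x) = 0:
  f'(x) = (-10*x^2 - 12*x + 5)·exp(-x^2) and exp(-x^2) > 0 for every x, so f'(x) = 0 ⇔ -10*x^2 - 12*x + 5 = 0.
  10*x^2 + 12*x - 5 = 0 has no rational roots; quadratic formula: x = (-12 ± √344)/20.
  ⇒ x = -sqrt(86)/10 - 3/5 ≈ -1.5274, -3/5 + sqrt(86)/10 ≈ 0.3274

f''(x) = 2*(2*x^2*(5*x + 6) - 15*x - 6)*exp(-x^2)
Second-derivative test at each critical point:
  f''(-1.5274) = 1.7995 > 0 → local minimum
  f''(0.3274) = -16.6624 < 0 → local maximum

Critical points: x = -sqrt(86)/10 - 3/5 ≈ -1.5274 (local minimum); x = -3/5 + sqrt(86)/10 ≈ 0.3274 (local maximum)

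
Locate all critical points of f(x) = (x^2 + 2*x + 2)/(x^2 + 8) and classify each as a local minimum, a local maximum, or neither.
f'(x) = 2*(-x^2 + 6*x + 8)/(x^4 + 16*x^2 + 64)

Solve f'(x) = 0:
  f'(x) = -2*(x^2 - 6*x - 8)/(x^2 + 8)^2; the denominator is positive wherever f is defined, so f'(x) = 0 ⇔ -2*x^2 + 12*x + 16 = 0.
  Factor: -2*x^2 + 12*x + 16 = -2*(x^2 - 6*x - 8); x^2 - 6*x - 8 = 0 has no rational roots; quadratic formula: x = (6 ± √68)/2.
  ⇒ x = 3 - sqrt(17) ≈ -1.1231, 3 + sqrt(17) ≈ 7.1231

f''(x) = 4*(x^3 - 9*x^2 - 24*x + 24)/(x^6 + 24*x^4 + 192*x^2 + 512)
Second-derivative test at each critical point:
  f''(-1.1231) = 0.1923 > 0 → local minimum
  f''(7.1231) = -0.0048 < 0 → local maximum

Critical points: x = 3 - sqrt(17) ≈ -1.1231 (local minimum); x = 3 + sqrt(17) ≈ 7.1231 (local maximum)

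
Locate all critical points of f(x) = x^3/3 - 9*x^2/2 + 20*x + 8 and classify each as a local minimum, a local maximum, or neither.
f'(x) = x^2 - 9*x + 20

Solve f'(x) = 0:
  Factor: x^2 - 9*x + 20 = (x - 5)*(x - 4) = 0.
  ⇒ x = 4, 5

f''(x) = 2*x - 9
Second-derivative test at each critical point:
  f''(4) = -1 < 0 → local maximum
  f''(5) = 1 > 0 → local minimum

Critical points: x = 4 (local maximum); x = 5 (local minimum)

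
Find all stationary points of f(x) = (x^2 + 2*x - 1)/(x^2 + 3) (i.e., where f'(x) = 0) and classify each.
f'(x) = 2*(-x^2 + 4*x + 3)/(x^4 + 6*x^2 + 9)

Solve f'(x) = 0:
  f'(x) = -2*(x^2 - 4*x - 3)/(x^2 + 3)^2; the denominator is positive wherever f is defined, so f'(x) = 0 ⇔ -2*x^2 + 8*x + 6 = 0.
  Factor: -2*x^2 + 8*x + 6 = -2*(x^2 - 4*x - 3); x^2 - 4*x - 3 = 0 has no rational roots; quadratic formula: x = (4 ± √28)/2.
  ⇒ x = 2 - sqrt(7) ≈ -0.6458, 2 + sqrt(7) ≈ 4.6458

f''(x) = 4*(x^3 - 6*x^2 - 9*x + 6)/(x^6 + 9*x^4 + 27*x^2 + 27)
Second-derivative test at each critical point:
  f''(-0.6458) = 0.9064 > 0 → local minimum
  f''(4.6458) = -0.0175 < 0 → local maximum

Critical points: x = 2 - sqrt(7) ≈ -0.6458 (local minimum); x = 2 + sqrt(7) ≈ 4.6458 (local maximum)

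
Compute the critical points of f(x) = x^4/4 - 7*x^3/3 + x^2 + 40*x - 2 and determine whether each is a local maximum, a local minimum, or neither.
f'(x) = x^3 - 7*x^2 + 2*x + 40

Solve f'(x) = 0:
  Factor: x^3 - 7*x^2 + 2*x + 40 = (x - 5)*(x - 4)*(x + 2) = 0.
  ⇒ x = -2, 4, 5

f''(x) = 3*x^2 - 14*x + 2
Second-derivative test at each critical point:
  f''(-2) = 42 > 0 → local minimum
  f''(4) = -6 < 0 → local maximum
  f''(5) = 7 > 0 → local minimum

Critical points: x = -2 (local minimum); x = 4 (local maximum); x = 5 (local minimum)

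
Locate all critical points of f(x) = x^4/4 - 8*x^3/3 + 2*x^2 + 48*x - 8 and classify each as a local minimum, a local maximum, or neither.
f'(x) = x^3 - 8*x^2 + 4*x + 48

Solve f'(x) = 0:
  Factor: x^3 - 8*x^2 + 4*x + 48 = (x - 6)*(x - 4)*(x + 2) = 0.
  ⇒ x = -2, 4, 6

f''(x) = 3*x^2 - 16*x + 4
Second-derivative test at each critical point:
  f''(-2) = 48 > 0 → local minimum
  f''(4) = -12 < 0 → local maximum
  f''(6) = 16 > 0 → local minimum

Critical points: x = -2 (local minimum); x = 4 (local maximum); x = 6 (local minimum)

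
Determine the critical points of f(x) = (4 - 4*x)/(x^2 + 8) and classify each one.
f'(x) = 4*(-x^2 + 2*x*(x - 1) - 8)/(x^2 + 8)^2

Solve f'(x) = 0:
  f'(x) = 4*(x - 4)*(x + 2)/(x^2 + 8)^2; the denominator is positive wherever f is defined, so f'(x) = 0 ⇔ 4*x^2 - 8*x - 32 = 0.
  Factor: 4*x^2 - 8*x - 32 = 4*(x - 4)*(x + 2) = 0.
  ⇒ x = -2, 4

f''(x) = 8*(4*x^2*(1 - x) + (3*x - 1)*(x^2 + 8))/(x^2 + 8)^3
Second-derivative test at each critical point:
  f''(-2) = -1/6 < 0 → local maximum
  f''(4) = 1/24 > 0 → local minimum

Critical points: x = -2 (local maximum); x = 4 (local minimum)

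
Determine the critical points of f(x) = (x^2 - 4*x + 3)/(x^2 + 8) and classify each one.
f'(x) = 2*(2*x^2 + 5*x - 16)/(x^4 + 16*x^2 + 64)

Solve f'(x) = 0:
  f'(x) = 2*(2*x^2 + 5*x - 16)/(x^2 + 8)^2; the denominator is positive wherever f is defined, so f'(x) = 0 ⇔ 4*x^2 + 10*x - 32 = 0.
  Factor: 4*x^2 + 10*x - 32 = 2*(2*x^2 + 5*x - 16); 2*x^2 + 5*x - 16 = 0 has no rational roots; quadratic formula: x = (-5 ± √153)/4.
  ⇒ x = -3*sqrt(17)/4 - 5/4 ≈ -4.3423, -5/4 + 3*sqrt(17)/4 ≈ 1.8423

f''(x) = 2*(-4*x^3 - 15*x^2 + 96*x + 40)/(x^6 + 24*x^4 + 192*x^2 + 512)
Second-derivative test at each critical point:
  f''(-4.3423) = -0.0343 < 0 → local maximum
  f''(1.8423) = 0.1906 > 0 → local minimum

Critical points: x = -3*sqrt(17)/4 - 5/4 ≈ -4.3423 (local maximum); x = -5/4 + 3*sqrt(17)/4 ≈ 1.8423 (local minimum)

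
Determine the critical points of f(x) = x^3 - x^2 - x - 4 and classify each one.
f'(x) = 3*x^2 - 2*x - 1

Solve f'(x) = 0:
  Factor: 3*x^2 - 2*x - 1 = (x - 1)*(3*x + 1) = 0.
  ⇒ x = -1/3, 1

f''(x) = 6*x - 2
Second-derivative test at each critical point:
  f''(-1/3) = -4 < 0 → local maximum
  f''(1) = 4 > 0 → local minimum

Critical points: x = -1/3 (local maximum); x = 1 (local minimum)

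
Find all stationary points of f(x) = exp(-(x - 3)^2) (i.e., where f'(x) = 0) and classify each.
f'(x) = 2*(3 - x)*exp(-(x - 3)^2)

Solve f'(x) = 0:
  f'(x) = (6 - 2*x)·exp(-(x - 3)^2) and exp(-(x - 3)^2) > 0 for every x, so f'(x) = 0 ⇔ 6 - 2*x = 0.
  Factor: 6 - 2*x = -2*(x - 3) = 0.
  ⇒ x = 3

f''(x) = 2*(2*(x - 3)^2 - 1)*exp(-(x - 3)^2)
Second-derivative test at each critical point:
  f''(3) = -2 < 0 → local maximum

Critical points: x = 3 (local maximum)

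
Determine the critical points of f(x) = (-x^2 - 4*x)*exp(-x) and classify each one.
f'(x) = (x^2 + 2*x - 4)*exp(-x)

Solve f'(x) = 0:
  f'(x) = (x^2 + 2*x - 4)·exp(-x) and exp(-x) > 0 for every x, so f'(x) = 0 ⇔ x^2 + 2*x - 4 = 0.
  x^2 + 2*x - 4 = 0 has no rational roots; quadratic formula: x = (-2 ± √20)/2.
  ⇒ x = -sqrt(5) - 1 ≈ -3.2361, -1 + sqrt(5) ≈ 1.2361

f''(x) = (6 - x^2)*exp(-x)
Second-derivative test at each critical point:
  f''(-3.2361) = -113.7422 < 0 → local maximum
  f''(1.2361) = 1.2993 > 0 → local minimum

Critical points: x = -sqrt(5) - 1 ≈ -3.2361 (local maximum); x = -1 + sqrt(5) ≈ 1.2361 (local minimum)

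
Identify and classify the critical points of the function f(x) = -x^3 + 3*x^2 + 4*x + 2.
f'(x) = -3*x^2 + 6*x + 4

Solve f'(x) = 0:
  3*x^2 - 6*x - 4 = 0 has no rational roots; quadratic formula: x = (6 ± √84)/6.
  ⇒ x = 1 - sqrt(21)/3 ≈ -0.5275, 1 + sqrt(21)/3 ≈ 2.5275

f''(x) = 6 - 6*x
Second-derivative test at each critical point:
  f''(-0.5275) = 9.1652 > 0 → local minimum
  f''(2.5275) = -9.1652 < 0 → local maximum

Critical points: x = 1 - sqrt(21)/3 ≈ -0.5275 (local minimum); x = 1 + sqrt(21)/3 ≈ 2.5275 (local maximum)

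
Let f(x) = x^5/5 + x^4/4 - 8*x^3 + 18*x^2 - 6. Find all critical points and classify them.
f'(x) = x*(x^3 + x^2 - 24*x + 36)

Solve f'(x) = 0:
  Factor: x^4 + x^3 - 24*x^2 + 36*x = x*(x - 3)*(x - 2)*(x + 6) = 0.
  ⇒ x = -6, 0, 2, 3

f''(x) = 4*x^3 + 3*x^2 - 48*x + 36
Second-derivative test at each critical point:
  f''(-6) = -432 < 0 → local maximum
  f''(0) = 36 > 0 → local minimum
  f''(2) = -16 < 0 → local maximum
  f''(3) = 27 > 0 → local minimum

Critical points: x = -6 (local maximum); x = 0 (local minimum); x = 2 (local maximum); x = 3 (local minimum)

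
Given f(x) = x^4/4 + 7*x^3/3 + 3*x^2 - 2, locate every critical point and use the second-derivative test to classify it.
f'(x) = x*(x^2 + 7*x + 6)

Solve f'(x) = 0:
  Factor: x^3 + 7*x^2 + 6*x = x*(x + 1)*(x + 6) = 0.
  ⇒ x = -6, -1, 0

f''(x) = 3*x^2 + 14*x + 6
Second-derivative test at each critical point:
  f''(-6) = 30 > 0 → local minimum
  f''(-1) = -5 < 0 → local maximum
  f''(0) = 6 > 0 → local minimum

Critical points: x = -6 (local minimum); x = -1 (local maximum); x = 0 (local minimum)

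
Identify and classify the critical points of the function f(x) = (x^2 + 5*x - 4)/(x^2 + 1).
f'(x) = 5*(-x^2 + 2*x + 1)/(x^4 + 2*x^2 + 1)

Solve f'(x) = 0:
  f'(x) = -5*(x^2 - 2*x - 1)/(x^2 + 1)^2; the denominator is positive wherever f is defined, so f'(x) = 0 ⇔ -5*x^2 + 10*x + 5 = 0.
  Factor: -5*x^2 + 10*x + 5 = -5*(x^2 - 2*x - 1); x^2 - 2*x - 1 = 0 has no rational roots; quadratic formula: x = (2 ± √8)/2.
  ⇒ x = 1 - sqrt(2) ≈ -0.4142, 1 + sqrt(2) ≈ 2.4142

f''(x) = 10*(x^3 - 3*x^2 - 3*x + 1)/(x^6 + 3*x^4 + 3*x^2 + 1)
Second-derivative test at each critical point:
  f''(-0.4142) = 10.3033 > 0 → local minimum
  f''(2.4142) = -0.3033 < 0 → local maximum

Critical points: x = 1 - sqrt(2) ≈ -0.4142 (local minimum); x = 1 + sqrt(2) ≈ 2.4142 (local maximum)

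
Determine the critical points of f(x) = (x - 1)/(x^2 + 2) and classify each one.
f'(x) = (x^2 - 2*x*(x - 1) + 2)/(x^2 + 2)^2

Solve f'(x) = 0:
  f'(x) = -(x^2 - 2*x - 2)/(x^2 + 2)^2; the denominator is positive wherever f is defined, so f'(x) = 0 ⇔ -x^2 + 2*x + 2 = 0.
  x^2 - 2*x - 2 = 0 has no rational roots; quadratic formula: x = (2 ± √12)/2.
  ⇒ x = 1 - sqrt(3) ≈ -0.7321, 1 + sqrt(3) ≈ 2.7321

f''(x) = 2*(4*x^2*(x - 1) + (1 - 3*x)*(x^2 + 2))/(x^2 + 2)^3
Second-derivative test at each critical point:
  f''(-0.7321) = 0.5387 > 0 → local minimum
  f''(2.7321) = -0.0387 < 0 → local maximum

Critical points: x = 1 - sqrt(3) ≈ -0.7321 (local minimum); x = 1 + sqrt(3) ≈ 2.7321 (local maximum)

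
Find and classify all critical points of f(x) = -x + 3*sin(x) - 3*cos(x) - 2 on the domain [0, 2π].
f'(x) = 3*sqrt(2)*sin(x + pi/4) - 1

Solve f'(x) = 0 on [0, 2π]:
  f'(x) = 0 ⇔ 3*sin(x) + 3*cos(x) = 1. Write the left side as R·cos(x + φ) with R = √(3² + (-3)²) = 3*sqrt(2), cos φ = sqrt(2)/2, sin φ = -sqrt(2)/2; then cos(x + φ) = sqrt(2)/6. Solve for x and keep the solutions lying in [0, 2π].
  ⇒ x = atan((1 + sqrt(17))/(1 - sqrt(17))) + pi ≈ 2.1183, atan((1 - sqrt(17))/(1 + sqrt(17))) + 2*pi ≈ 5.7357

f''(x) = 3*sqrt(2)*cos(x + pi/4)
Second-derivative test at each critical point:
  f''(2.1183) = -4.1231 < 0 → local maximum
  f''(5.7357) = 4.1231 > 0 → local minimum

Critical points: x = atan((1 + sqrt(17))/(1 - sqrt(17))) + pi ≈ 2.1183 (local maximum); x = atan((1 - sqrt(17))/(1 + sqrt(17))) + 2*pi ≈ 5.7357 (local minimum)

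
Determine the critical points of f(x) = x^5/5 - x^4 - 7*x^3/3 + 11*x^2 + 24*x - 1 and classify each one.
f'(x) = x^4 - 4*x^3 - 7*x^2 + 22*x + 24

Solve f'(x) = 0:
  Factor: x^4 - 4*x^3 - 7*x^2 + 22*x + 24 = (x - 4)*(x - 3)*(x + 1)*(x + 2) = 0.
  ⇒ x = -2, -1, 3, 4

f''(x) = 4*x^3 - 12*x^2 - 14*x + 22
Second-derivative test at each critical point:
  f''(-2) = -30 < 0 → local maximum
  f''(-1) = 20 > 0 → local minimum
  f''(3) = -20 < 0 → local maximum
  f''(4) = 30 > 0 → local minimum

Critical points: x = -2 (local maximum); x = -1 (local minimum); x = 3 (local maximum); x = 4 (local minimum)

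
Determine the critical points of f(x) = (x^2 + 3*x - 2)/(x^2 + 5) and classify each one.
f'(x) = (-3*x^2 + 14*x + 15)/(x^4 + 10*x^2 + 25)

Solve f'(x) = 0:
  f'(x) = -(3*x^2 - 14*x - 15)/(x^2 + 5)^2; the denominator is positive wherever f is defined, so f'(x) = 0 ⇔ -3*x^2 + 14*x + 15 = 0.
  3*x^2 - 14*x - 15 = 0 has no rational roots; quadratic formula: x = (14 ± √376)/6.
  ⇒ x = 7/3 - sqrt(94)/3 ≈ -0.8985, 7/3 + sqrt(94)/3 ≈ 5.5651

f''(x) = 2*(3*x^3 - 21*x^2 - 45*x + 35)/(x^6 + 15*x^4 + 75*x^2 + 125)
Second-derivative test at each critical point:
  f''(-0.8985) = 0.5750 > 0 → local minimum
  f''(5.5651) = -0.0150 < 0 → local maximum

Critical points: x = 7/3 - sqrt(94)/3 ≈ -0.8985 (local minimum); x = 7/3 + sqrt(94)/3 ≈ 5.5651 (local maximum)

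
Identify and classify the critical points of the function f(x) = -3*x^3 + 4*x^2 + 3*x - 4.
f'(x) = -9*x^2 + 8*x + 3

Solve f'(x) = 0:
  9*x^2 - 8*x - 3 = 0 has no rational roots; quadratic formula: x = (8 ± √172)/18.
  ⇒ x = 4/9 - sqrt(43)/9 ≈ -0.2842, 4/9 + sqrt(43)/9 ≈ 1.1730

f''(x) = 8 - 18*x
Second-derivative test at each critical point:
  f''(-0.2842) = 13.1149 > 0 → local minimum
  f''(1.1730) = -13.1149 < 0 → local maximum

Critical points: x = 4/9 - sqrt(43)/9 ≈ -0.2842 (local minimum); x = 4/9 + sqrt(43)/9 ≈ 1.1730 (local maximum)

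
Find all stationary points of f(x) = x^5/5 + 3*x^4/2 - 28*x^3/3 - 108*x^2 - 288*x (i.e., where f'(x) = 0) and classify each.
f'(x) = x^4 + 6*x^3 - 28*x^2 - 216*x - 288

Solve f'(x) = 0:
  Factor: x^4 + 6*x^3 - 28*x^2 - 216*x - 288 = (x - 6)*(x + 2)*(x + 4)*(x + 6) = 0.
  ⇒ x = -6, -4, -2, 6

f''(x) = 4*x^3 + 18*x^2 - 56*x - 216
Second-derivative test at each critical point:
  f''(-6) = -96 < 0 → local maximum
  f''(-4) = 40 > 0 → local minimum
  f''(-2) = -64 < 0 → local maximum
  f''(6) = 960 > 0 → local minimum

Critical points: x = -6 (local maximum); x = -4 (local minimum); x = -2 (local maximum); x = 6 (local minimum)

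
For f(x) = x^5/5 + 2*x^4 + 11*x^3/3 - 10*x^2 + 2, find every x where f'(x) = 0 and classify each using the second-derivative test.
f'(x) = x*(x^3 + 8*x^2 + 11*x - 20)

Solve f'(x) = 0:
  Factor: x^4 + 8*x^3 + 11*x^2 - 20*x = x*(x - 1)*(x + 4)*(x + 5) = 0.
  ⇒ x = -5, -4, 0, 1

f''(x) = 4*x^3 + 24*x^2 + 22*x - 20
Second-derivative test at each critical point:
  f''(-5) = -30 < 0 → local maximum
  f''(-4) = 20 > 0 → local minimum
  f''(0) = -20 < 0 → local maximum
  f''(1) = 30 > 0 → local minimum

Critical points: x = -5 (local maximum); x = -4 (local minimum); x = 0 (local maximum); x = 1 (local minimum)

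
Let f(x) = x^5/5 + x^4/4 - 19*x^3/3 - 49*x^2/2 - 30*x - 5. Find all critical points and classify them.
f'(x) = x^4 + x^3 - 19*x^2 - 49*x - 30

Solve f'(x) = 0:
  Factor: x^4 + x^3 - 19*x^2 - 49*x - 30 = (x - 5)*(x + 1)*(x + 2)*(x + 3) = 0.
  ⇒ x = -3, -2, -1, 5

f''(x) = 4*x^3 + 3*x^2 - 38*x - 49
Second-derivative test at each critical point:
  f''(-3) = -16 < 0 → local maximum
  f''(-2) = 7 > 0 → local minimum
  f''(-1) = -12 < 0 → local maximum
  f''(5) = 336 > 0 → local minimum

Critical points: x = -3 (local maximum); x = -2 (local minimum); x = -1 (local maximum); x = 5 (local minimum)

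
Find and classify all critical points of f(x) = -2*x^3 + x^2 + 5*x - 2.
f'(x) = -6*x^2 + 2*x + 5

Solve f'(x) = 0:
  6*x^2 - 2*x - 5 = 0 has no rational roots; quadratic formula: x = (2 ± √124)/12.
  ⇒ x = 1/6 - sqrt(31)/6 ≈ -0.7613, 1/6 + sqrt(31)/6 ≈ 1.0946

f''(x) = 2 - 12*x
Second-derivative test at each critical point:
  f''(-0.7613) = 11.1355 > 0 → local minimum
  f''(1.0946) = -11.1355 < 0 → local maximum

Critical points: x = 1/6 - sqrt(31)/6 ≈ -0.7613 (local minimum); x = 1/6 + sqrt(31)/6 ≈ 1.0946 (local maximum)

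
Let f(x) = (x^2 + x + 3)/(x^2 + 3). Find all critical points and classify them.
f'(x) = (3 - x^2)/(x^4 + 6*x^2 + 9)

Solve f'(x) = 0:
  f'(x) = -(x^2 - 3)/(x^2 + 3)^2; the denominator is positive wherever f is defined, so f'(x) = 0 ⇔ 3 - x^2 = 0.
  x^2 - 3 = 0 has no rational roots; quadratic formula: x = (0 ± √12)/2.
  ⇒ x = -sqrt(3) ≈ -1.7321, sqrt(3) ≈ 1.7321

f''(x) = 2*x*(x^2 - 9)/(x^6 + 9*x^4 + 27*x^2 + 27)
Second-derivative test at each critical point:
  f''(-1.7321) = 0.0962 > 0 → local minimum
  f''(1.7321) = -0.0962 < 0 → local maximum

Critical points: x = -sqrt(3) ≈ -1.7321 (local minimum); x = sqrt(3) ≈ 1.7321 (local maximum)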